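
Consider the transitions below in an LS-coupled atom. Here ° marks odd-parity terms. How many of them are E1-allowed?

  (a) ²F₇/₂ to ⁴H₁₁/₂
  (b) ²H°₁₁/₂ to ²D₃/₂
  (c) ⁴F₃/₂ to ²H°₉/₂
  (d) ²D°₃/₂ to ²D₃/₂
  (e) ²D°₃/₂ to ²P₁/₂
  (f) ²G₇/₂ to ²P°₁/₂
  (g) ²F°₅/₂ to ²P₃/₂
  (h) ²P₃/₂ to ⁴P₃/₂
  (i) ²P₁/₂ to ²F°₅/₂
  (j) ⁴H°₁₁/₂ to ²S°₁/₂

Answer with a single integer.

2

(a) forbidden (parity, ΔS, ΔL, ΔJ fail)
(b) forbidden (ΔL, ΔJ fail)
(c) forbidden (ΔS, ΔL, ΔJ fail)
(d) allowed
(e) allowed
(f) forbidden (ΔL, ΔJ fail)
(g) forbidden (ΔL fails)
(h) forbidden (parity, ΔS fail)
(i) forbidden (ΔL, ΔJ fail)
(j) forbidden (parity, ΔS, ΔL, ΔJ fail)
Total allowed: 2 of 10.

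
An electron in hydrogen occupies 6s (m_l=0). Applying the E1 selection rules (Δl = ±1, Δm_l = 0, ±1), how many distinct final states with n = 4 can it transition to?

E1 requires Δl = ±1, so l_f ∈ {-1, 1}; with 0 ≤ l_f ≤ n_f−1 = 3, the allowed l_f values are {1}.
For l_f = 1: m_f ∈ {m_i−1, m_i, m_i+1} ∩ [−1, 1] = {-1, 0, 1} → 3 states.
Total: 3.

3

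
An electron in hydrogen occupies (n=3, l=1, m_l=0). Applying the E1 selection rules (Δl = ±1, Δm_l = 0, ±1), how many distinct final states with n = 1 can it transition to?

E1 requires Δl = ±1, so l_f ∈ {0, 2}; with 0 ≤ l_f ≤ n_f−1 = 0, the allowed l_f values are {0}.
For l_f = 0: m_f ∈ {m_i−1, m_i, m_i+1} ∩ [−0, 0] = {0} → 1 state.
Total: 1.

1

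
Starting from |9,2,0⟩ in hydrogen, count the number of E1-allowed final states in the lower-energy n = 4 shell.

E1 requires Δl = ±1, so l_f ∈ {1, 3}; with 0 ≤ l_f ≤ n_f−1 = 3, the allowed l_f values are {1, 3}.
For l_f = 1: m_f ∈ {m_i−1, m_i, m_i+1} ∩ [−1, 1] = {-1, 0, 1} → 3 states.
For l_f = 3: m_f ∈ {m_i−1, m_i, m_i+1} ∩ [−3, 3] = {-1, 0, 1} → 3 states.
Total: 6.

6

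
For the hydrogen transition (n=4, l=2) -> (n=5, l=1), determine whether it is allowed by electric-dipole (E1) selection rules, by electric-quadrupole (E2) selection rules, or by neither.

Δl = 1 − 2 = -1; l_i + l_f = 3.
E1 (Δl = ±1): satisfied.
E2 (Δl = 0,±2, l_i+l_f ≥ 2): not satisfied.

E1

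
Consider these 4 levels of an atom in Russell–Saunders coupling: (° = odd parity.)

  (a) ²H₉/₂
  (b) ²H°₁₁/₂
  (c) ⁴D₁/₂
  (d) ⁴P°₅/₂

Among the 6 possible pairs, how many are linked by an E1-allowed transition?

1

(a)–(b): allowed.
(a)–(c): forbidden (parity, ΔS, ΔL, ΔJ).
(a)–(d): forbidden (ΔS, ΔL, ΔJ).
(b)–(c): forbidden (ΔS, ΔL, ΔJ).
(b)–(d): forbidden (parity, ΔS, ΔL, ΔJ).
(c)–(d): forbidden (ΔJ).
Allowed pairs: 1 of 6.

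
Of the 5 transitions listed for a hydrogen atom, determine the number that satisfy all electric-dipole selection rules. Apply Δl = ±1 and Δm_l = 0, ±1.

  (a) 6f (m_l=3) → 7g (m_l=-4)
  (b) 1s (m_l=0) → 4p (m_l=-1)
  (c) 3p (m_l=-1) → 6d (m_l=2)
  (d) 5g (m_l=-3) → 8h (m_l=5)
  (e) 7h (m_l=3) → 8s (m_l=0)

1

(a) forbidden — Δm_l = -7 (E1 requires Δm_l = 0, ±1)
(b) allowed
(c) forbidden — Δm_l = +3 (E1 requires Δm_l = 0, ±1)
(d) forbidden — Δm_l = +8 (E1 requires Δm_l = 0, ±1)
(e) forbidden — Δl = -5 (E1 requires Δl = ±1); Δm_l = -3 (E1 requires Δm_l = 0, ±1)
Total allowed: 1 of 5.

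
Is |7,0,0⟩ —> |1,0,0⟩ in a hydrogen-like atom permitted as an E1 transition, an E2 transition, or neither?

Δl = 0 − 0 = +0; l_i + l_f = 0.
Δm_l = +0.
E1 (Δl = ±1, |Δm_l| ≤ 1): not satisfied.
E2 (Δl = 0,±2, l_i+l_f ≥ 2, |Δm_l| ≤ 2): not satisfied.

neither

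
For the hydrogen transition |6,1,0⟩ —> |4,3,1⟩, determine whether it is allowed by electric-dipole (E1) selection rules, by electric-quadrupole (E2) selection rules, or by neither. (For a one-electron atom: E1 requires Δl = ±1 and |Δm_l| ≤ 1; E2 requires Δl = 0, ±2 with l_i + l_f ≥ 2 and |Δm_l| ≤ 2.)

E2

Δl = 3 − 1 = +2; l_i + l_f = 4.
Δm_l = +1.
E1 (Δl = ±1, |Δm_l| ≤ 1): not satisfied.
E2 (Δl = 0,±2, l_i+l_f ≥ 2, |Δm_l| ≤ 2): satisfied.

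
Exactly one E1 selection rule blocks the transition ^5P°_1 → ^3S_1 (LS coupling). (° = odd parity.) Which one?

ΔS = 0: S: 2 → 1 — ✗.
ΔJ = 0, ±1 (not J=0↔0): J: 1 → 1, ΔJ = +0 — ✓.
ΔL = 0, ±1 (not L=0↔0): L: 1 → 0, ΔL = -1 — ✓.
Parity must change: odd → even — ✓.

the ΔS = 0 rule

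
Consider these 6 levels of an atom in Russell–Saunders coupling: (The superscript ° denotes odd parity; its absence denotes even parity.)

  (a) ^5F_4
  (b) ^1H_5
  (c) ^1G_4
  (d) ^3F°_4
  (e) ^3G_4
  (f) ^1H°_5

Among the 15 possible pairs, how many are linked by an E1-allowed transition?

(a)–(b): forbidden (parity, ΔS, ΔL).
(a)–(c): forbidden (parity, ΔS).
(a)–(d): forbidden (ΔS).
(a)–(e): forbidden (parity, ΔS).
(a)–(f): forbidden (ΔS, ΔL).
(b)–(c): forbidden (parity).
(b)–(d): forbidden (ΔS, ΔL).
(b)–(e): forbidden (parity, ΔS).
(b)–(f): allowed.
(c)–(d): forbidden (ΔS).
(c)–(e): forbidden (parity, ΔS).
(c)–(f): allowed.
(d)–(e): allowed.
(d)–(f): forbidden (parity, ΔS, ΔL).
(e)–(f): forbidden (ΔS).
Allowed pairs: 3 of 15.

3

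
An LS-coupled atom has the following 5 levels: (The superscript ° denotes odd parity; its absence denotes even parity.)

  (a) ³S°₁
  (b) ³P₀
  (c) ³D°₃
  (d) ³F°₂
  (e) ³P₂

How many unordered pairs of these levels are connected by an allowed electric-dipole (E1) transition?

3

(a)–(b): allowed.
(a)–(c): forbidden (parity, ΔL, ΔJ).
(a)–(d): forbidden (parity, ΔL).
(a)–(e): allowed.
(b)–(c): forbidden (ΔJ).
(b)–(d): forbidden (ΔL, ΔJ).
(b)–(e): forbidden (parity, ΔJ).
(c)–(d): forbidden (parity).
(c)–(e): allowed.
(d)–(e): forbidden (ΔL).
Allowed pairs: 3 of 10.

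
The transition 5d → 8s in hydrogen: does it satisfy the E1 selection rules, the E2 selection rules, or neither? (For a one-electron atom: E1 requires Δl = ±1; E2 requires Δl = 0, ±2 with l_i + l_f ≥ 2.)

Δl = 0 − 2 = -2; l_i + l_f = 2.
E1 (Δl = ±1): not satisfied.
E2 (Δl = 0,±2, l_i+l_f ≥ 2): satisfied.

E2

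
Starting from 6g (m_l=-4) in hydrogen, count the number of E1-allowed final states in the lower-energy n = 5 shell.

1

E1 requires Δl = ±1, so l_f ∈ {3, 5}; with 0 ≤ l_f ≤ n_f−1 = 4, the allowed l_f values are {3}.
For l_f = 3: m_f ∈ {m_i−1, m_i, m_i+1} ∩ [−3, 3] = {-3} → 1 state.
Total: 1.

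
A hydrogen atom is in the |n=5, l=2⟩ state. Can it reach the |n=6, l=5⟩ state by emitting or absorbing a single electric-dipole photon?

Initial l = 2, final l = 5, so Δl = +3. E1 requires Δl = ±1: violated.
The transition is electric-dipole forbidden.

forbidden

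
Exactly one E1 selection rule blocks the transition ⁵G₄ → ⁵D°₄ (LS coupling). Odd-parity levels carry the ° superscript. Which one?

ΔL = 0, ±1 (not L=0↔0): L: 4 → 2, ΔL = -2 — fails.
Parity must change: even → odd — passes.
ΔJ = 0, ±1 (not J=0↔0): J: 4 → 4, ΔJ = +0 — passes.
ΔS = 0: S: 2 → 2 — passes.

the ΔL = 0, ±1 rule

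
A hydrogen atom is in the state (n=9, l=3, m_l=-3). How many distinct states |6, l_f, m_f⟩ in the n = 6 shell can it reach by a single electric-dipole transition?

E1 requires Δl = ±1, so l_f ∈ {2, 4}; with 0 ≤ l_f ≤ n_f−1 = 5, the allowed l_f values are {2, 4}.
For l_f = 2: m_f ∈ {m_i−1, m_i, m_i+1} ∩ [−2, 2] = {-2} → 1 state.
For l_f = 4: m_f ∈ {m_i−1, m_i, m_i+1} ∩ [−4, 4] = {-4, -3, -2} → 3 states.
Total: 4.

4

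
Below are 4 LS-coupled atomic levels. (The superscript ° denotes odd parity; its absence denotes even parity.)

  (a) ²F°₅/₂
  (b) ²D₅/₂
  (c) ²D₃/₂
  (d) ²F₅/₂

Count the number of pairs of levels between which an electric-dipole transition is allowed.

(a)–(b): allowed.
(a)–(c): allowed.
(a)–(d): allowed.
(b)–(c): forbidden (parity).
(b)–(d): forbidden (parity).
(c)–(d): forbidden (parity).
Allowed pairs: 3 of 6.

3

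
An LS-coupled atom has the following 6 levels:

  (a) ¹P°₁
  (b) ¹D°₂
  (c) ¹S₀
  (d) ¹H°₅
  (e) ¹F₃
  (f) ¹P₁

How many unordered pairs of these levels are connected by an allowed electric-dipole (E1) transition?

4

(a)–(b): forbidden (parity).
(a)–(c): allowed.
(a)–(d): forbidden (parity, ΔL, ΔJ).
(a)–(e): forbidden (ΔL, ΔJ).
(a)–(f): allowed.
(b)–(c): forbidden (ΔL, ΔJ).
(b)–(d): forbidden (parity, ΔL, ΔJ).
(b)–(e): allowed.
(b)–(f): allowed.
(c)–(d): forbidden (ΔL, ΔJ).
(c)–(e): forbidden (parity, ΔL, ΔJ).
(c)–(f): forbidden (parity).
(d)–(e): forbidden (ΔL, ΔJ).
(d)–(f): forbidden (ΔL, ΔJ).
(e)–(f): forbidden (parity, ΔL, ΔJ).
Allowed pairs: 4 of 15.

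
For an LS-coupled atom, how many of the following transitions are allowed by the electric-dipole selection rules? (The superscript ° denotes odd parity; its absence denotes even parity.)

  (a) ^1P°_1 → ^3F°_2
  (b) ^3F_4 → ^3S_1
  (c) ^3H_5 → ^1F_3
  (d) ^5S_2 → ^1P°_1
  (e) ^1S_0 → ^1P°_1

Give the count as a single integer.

(a) forbidden (parity, ΔS, ΔL fail)
(b) forbidden (parity, ΔL, ΔJ fail)
(c) forbidden (parity, ΔS, ΔL, ΔJ fail)
(d) forbidden (ΔS fails)
(e) allowed
Total allowed: 1 of 5.

1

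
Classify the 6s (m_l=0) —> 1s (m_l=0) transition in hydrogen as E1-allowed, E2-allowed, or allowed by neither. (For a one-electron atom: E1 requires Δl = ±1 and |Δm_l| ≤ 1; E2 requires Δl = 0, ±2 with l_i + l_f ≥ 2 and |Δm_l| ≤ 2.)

Δl = 0 − 0 = +0; l_i + l_f = 0.
Δm_l = +0.
E1 (Δl = ±1, |Δm_l| ≤ 1): not satisfied.
E2 (Δl = 0,±2, l_i+l_f ≥ 2, |Δm_l| ≤ 2): not satisfied.

neither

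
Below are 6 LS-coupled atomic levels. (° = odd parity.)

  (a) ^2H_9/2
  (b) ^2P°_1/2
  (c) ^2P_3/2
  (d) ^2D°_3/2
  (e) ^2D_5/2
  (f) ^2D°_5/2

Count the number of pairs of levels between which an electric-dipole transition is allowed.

(a)–(b): forbidden (ΔL, ΔJ).
(a)–(c): forbidden (parity, ΔL, ΔJ).
(a)–(d): forbidden (ΔL, ΔJ).
(a)–(e): forbidden (parity, ΔL, ΔJ).
(a)–(f): forbidden (ΔL, ΔJ).
(b)–(c): allowed.
(b)–(d): forbidden (parity).
(b)–(e): forbidden (ΔJ).
(b)–(f): forbidden (parity, ΔJ).
(c)–(d): allowed.
(c)–(e): forbidden (parity).
(c)–(f): allowed.
(d)–(e): allowed.
(d)–(f): forbidden (parity).
(e)–(f): allowed.
Allowed pairs: 5 of 15.

5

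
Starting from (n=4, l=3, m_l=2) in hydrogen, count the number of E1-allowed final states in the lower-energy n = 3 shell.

E1 requires Δl = ±1, so l_f ∈ {2, 4}; with 0 ≤ l_f ≤ n_f−1 = 2, the allowed l_f values are {2}.
For l_f = 2: m_f ∈ {m_i−1, m_i, m_i+1} ∩ [−2, 2] = {1, 2} → 2 states.
Total: 2.

2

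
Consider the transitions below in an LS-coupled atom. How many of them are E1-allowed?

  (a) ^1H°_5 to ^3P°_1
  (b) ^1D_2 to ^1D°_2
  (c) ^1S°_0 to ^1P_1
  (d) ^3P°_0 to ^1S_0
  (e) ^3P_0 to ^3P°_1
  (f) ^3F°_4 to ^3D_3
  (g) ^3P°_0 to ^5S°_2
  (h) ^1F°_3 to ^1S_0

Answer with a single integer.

(a) forbidden (parity, ΔS, ΔL, ΔJ fail)
(b) allowed
(c) allowed
(d) forbidden (ΔS, ΔJ fail)
(e) allowed
(f) allowed
(g) forbidden (parity, ΔS, ΔJ fail)
(h) forbidden (ΔL, ΔJ fail)
Total allowed: 4 of 8.

4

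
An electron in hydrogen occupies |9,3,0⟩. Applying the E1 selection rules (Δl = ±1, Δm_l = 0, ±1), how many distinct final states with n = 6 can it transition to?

6

E1 requires Δl = ±1, so l_f ∈ {2, 4}; with 0 ≤ l_f ≤ n_f−1 = 5, the allowed l_f values are {2, 4}.
For l_f = 2: m_f ∈ {m_i−1, m_i, m_i+1} ∩ [−2, 2] = {-1, 0, 1} → 3 states.
For l_f = 4: m_f ∈ {m_i−1, m_i, m_i+1} ∩ [−4, 4] = {-1, 0, 1} → 3 states.
Total: 6.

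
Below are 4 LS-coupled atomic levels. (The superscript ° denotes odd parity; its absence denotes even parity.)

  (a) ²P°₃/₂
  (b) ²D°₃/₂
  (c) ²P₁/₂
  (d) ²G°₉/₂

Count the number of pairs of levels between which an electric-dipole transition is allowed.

(a)–(b): forbidden (parity).
(a)–(c): allowed.
(a)–(d): forbidden (parity, ΔL, ΔJ).
(b)–(c): allowed.
(b)–(d): forbidden (parity, ΔL, ΔJ).
(c)–(d): forbidden (ΔL, ΔJ).
Allowed pairs: 2 of 6.

2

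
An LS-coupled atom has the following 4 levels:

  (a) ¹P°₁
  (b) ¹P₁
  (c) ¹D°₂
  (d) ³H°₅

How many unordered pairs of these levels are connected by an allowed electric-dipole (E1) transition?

(a)–(b): allowed.
(a)–(c): forbidden (parity).
(a)–(d): forbidden (parity, ΔS, ΔL, ΔJ).
(b)–(c): allowed.
(b)–(d): forbidden (ΔS, ΔL, ΔJ).
(c)–(d): forbidden (parity, ΔS, ΔL, ΔJ).
Allowed pairs: 2 of 6.

2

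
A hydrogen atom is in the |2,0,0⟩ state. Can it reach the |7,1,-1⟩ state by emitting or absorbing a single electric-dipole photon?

Initial l = 0, final l = 1, so Δl = +1. E1 requires Δl = ±1: ok.
Δm_l = -1 − (0) = -1. E1 requires Δm_l = 0, ±1: ok.
All E1 selection rules are satisfied.

allowed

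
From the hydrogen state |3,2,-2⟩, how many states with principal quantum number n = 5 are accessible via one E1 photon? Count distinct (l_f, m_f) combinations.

E1 requires Δl = ±1, so l_f ∈ {1, 3}; with 0 ≤ l_f ≤ n_f−1 = 4, the allowed l_f values are {1, 3}.
For l_f = 1: m_f ∈ {m_i−1, m_i, m_i+1} ∩ [−1, 1] = {-1} → 1 state.
For l_f = 3: m_f ∈ {m_i−1, m_i, m_i+1} ∩ [−3, 3] = {-3, -2, -1} → 3 states.
Total: 4.

4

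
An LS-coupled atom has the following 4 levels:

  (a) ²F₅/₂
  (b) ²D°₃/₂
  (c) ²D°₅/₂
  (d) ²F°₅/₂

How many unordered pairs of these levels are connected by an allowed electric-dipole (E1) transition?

3

(a)–(b): allowed.
(a)–(c): allowed.
(a)–(d): allowed.
(b)–(c): forbidden (parity).
(b)–(d): forbidden (parity).
(c)–(d): forbidden (parity).
Allowed pairs: 3 of 6.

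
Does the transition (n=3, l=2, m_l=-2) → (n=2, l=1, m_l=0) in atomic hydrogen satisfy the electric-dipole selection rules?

Initial l = 2, final l = 1, so Δl = -1. E1 requires Δl = ±1: ok.
Δm_l = 0 − (-2) = +2. E1 requires Δm_l = 0, ±1: fails.
The transition is electric-dipole forbidden.

forbidden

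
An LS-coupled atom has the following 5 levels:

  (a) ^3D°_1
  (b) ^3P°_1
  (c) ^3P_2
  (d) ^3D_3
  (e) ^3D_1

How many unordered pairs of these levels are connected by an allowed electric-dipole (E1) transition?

(a)–(b): forbidden (parity).
(a)–(c): allowed.
(a)–(d): forbidden (ΔJ).
(a)–(e): allowed.
(b)–(c): allowed.
(b)–(d): forbidden (ΔJ).
(b)–(e): allowed.
(c)–(d): forbidden (parity).
(c)–(e): forbidden (parity).
(d)–(e): forbidden (parity, ΔJ).
Allowed pairs: 4 of 10.

4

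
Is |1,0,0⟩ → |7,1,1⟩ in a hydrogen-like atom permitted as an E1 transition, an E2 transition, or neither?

Δl = 1 − 0 = +1; l_i + l_f = 1.
Δm_l = +1.
E1 (Δl = ±1, |Δm_l| ≤ 1): satisfied.
E2 (Δl = 0,±2, l_i+l_f ≥ 2, |Δm_l| ≤ 2): not satisfied.

E1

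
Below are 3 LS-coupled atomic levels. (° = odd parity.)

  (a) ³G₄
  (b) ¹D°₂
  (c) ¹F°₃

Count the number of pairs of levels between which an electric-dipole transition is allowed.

0

(a)–(b): forbidden (ΔS, ΔL, ΔJ).
(a)–(c): forbidden (ΔS).
(b)–(c): forbidden (parity).
Allowed pairs: 0 of 3.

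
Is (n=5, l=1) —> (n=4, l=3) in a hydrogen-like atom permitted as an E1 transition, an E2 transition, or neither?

E2

Δl = 3 − 1 = +2; l_i + l_f = 4.
E1 (Δl = ±1): not satisfied.
E2 (Δl = 0,±2, l_i+l_f ≥ 2): satisfied.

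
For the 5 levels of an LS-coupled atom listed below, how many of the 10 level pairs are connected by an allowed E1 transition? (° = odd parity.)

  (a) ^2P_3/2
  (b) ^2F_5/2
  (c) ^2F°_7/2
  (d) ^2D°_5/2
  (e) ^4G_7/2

3

(a)–(b): forbidden (parity, ΔL).
(a)–(c): forbidden (ΔL, ΔJ).
(a)–(d): allowed.
(a)–(e): forbidden (parity, ΔS, ΔL, ΔJ).
(b)–(c): allowed.
(b)–(d): allowed.
(b)–(e): forbidden (parity, ΔS).
(c)–(d): forbidden (parity).
(c)–(e): forbidden (ΔS).
(d)–(e): forbidden (ΔS, ΔL).
Allowed pairs: 3 of 10.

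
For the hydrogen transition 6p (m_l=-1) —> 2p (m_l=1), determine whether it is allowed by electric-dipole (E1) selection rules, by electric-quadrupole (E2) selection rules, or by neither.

Δl = 1 − 1 = +0; l_i + l_f = 2.
Δm_l = +2.
E1 (Δl = ±1, |Δm_l| ≤ 1): not satisfied.
E2 (Δl = 0,±2, l_i+l_f ≥ 2, |Δm_l| ≤ 2): satisfied.

E2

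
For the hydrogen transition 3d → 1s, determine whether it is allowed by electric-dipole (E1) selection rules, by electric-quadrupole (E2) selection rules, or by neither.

Δl = 0 − 2 = -2; l_i + l_f = 2.
E1 (Δl = ±1): not satisfied.
E2 (Δl = 0,±2, l_i+l_f ≥ 2): satisfied.

E2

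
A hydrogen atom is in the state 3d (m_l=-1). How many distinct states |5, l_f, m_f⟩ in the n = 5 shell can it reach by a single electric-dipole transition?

E1 requires Δl = ±1, so l_f ∈ {1, 3}; with 0 ≤ l_f ≤ n_f−1 = 4, the allowed l_f values are {1, 3}.
For l_f = 1: m_f ∈ {m_i−1, m_i, m_i+1} ∩ [−1, 1] = {-1, 0} → 2 states.
For l_f = 3: m_f ∈ {m_i−1, m_i, m_i+1} ∩ [−3, 3] = {-2, -1, 0} → 3 states.
Total: 5.

5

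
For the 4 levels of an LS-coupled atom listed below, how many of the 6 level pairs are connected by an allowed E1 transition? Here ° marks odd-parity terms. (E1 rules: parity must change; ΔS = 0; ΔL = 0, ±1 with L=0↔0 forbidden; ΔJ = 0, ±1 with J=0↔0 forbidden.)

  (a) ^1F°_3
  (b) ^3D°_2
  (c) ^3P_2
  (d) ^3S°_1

(a)–(b): forbidden (parity, ΔS).
(a)–(c): forbidden (ΔS, ΔL).
(a)–(d): forbidden (parity, ΔS, ΔL, ΔJ).
(b)–(c): allowed.
(b)–(d): forbidden (parity, ΔL).
(c)–(d): allowed.
Allowed pairs: 2 of 6.

2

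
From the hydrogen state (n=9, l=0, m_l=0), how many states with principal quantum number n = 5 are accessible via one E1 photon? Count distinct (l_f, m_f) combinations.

3

E1 requires Δl = ±1, so l_f ∈ {-1, 1}; with 0 ≤ l_f ≤ n_f−1 = 4, the allowed l_f values are {1}.
For l_f = 1: m_f ∈ {m_i−1, m_i, m_i+1} ∩ [−1, 1] = {-1, 0, 1} → 3 states.
Total: 3.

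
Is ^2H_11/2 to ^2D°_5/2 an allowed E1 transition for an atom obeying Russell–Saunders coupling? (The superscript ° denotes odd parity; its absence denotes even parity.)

forbidden

ΔS = 0: S: 1/2 → 1/2 — ok.
Parity must change: even → odd — ok.
ΔJ = 0, ±1 (not J=0↔0): J: 11/2 → 5/2, ΔJ = -3 — fails.
ΔL = 0, ±1 (not L=0↔0): L: 5 → 2, ΔL = -3 — fails.
Rule(s) violated: ΔL, ΔJ.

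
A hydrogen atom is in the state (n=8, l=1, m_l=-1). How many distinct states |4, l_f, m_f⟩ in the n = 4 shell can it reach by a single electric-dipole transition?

4

E1 requires Δl = ±1, so l_f ∈ {0, 2}; with 0 ≤ l_f ≤ n_f−1 = 3, the allowed l_f values are {0, 2}.
For l_f = 0: m_f ∈ {m_i−1, m_i, m_i+1} ∩ [−0, 0] = {0} → 1 state.
For l_f = 2: m_f ∈ {m_i−1, m_i, m_i+1} ∩ [−2, 2] = {-2, -1, 0} → 3 states.
Total: 4.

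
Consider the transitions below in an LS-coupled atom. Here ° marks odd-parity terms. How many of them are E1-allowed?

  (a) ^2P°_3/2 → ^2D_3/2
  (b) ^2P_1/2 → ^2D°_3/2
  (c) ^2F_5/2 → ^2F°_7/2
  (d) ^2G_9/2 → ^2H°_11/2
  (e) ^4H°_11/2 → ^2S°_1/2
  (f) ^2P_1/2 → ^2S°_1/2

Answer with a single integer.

5

(a) allowed
(b) allowed
(c) allowed
(d) allowed
(e) forbidden (parity, ΔS, ΔL, ΔJ fail)
(f) allowed
Total allowed: 5 of 6.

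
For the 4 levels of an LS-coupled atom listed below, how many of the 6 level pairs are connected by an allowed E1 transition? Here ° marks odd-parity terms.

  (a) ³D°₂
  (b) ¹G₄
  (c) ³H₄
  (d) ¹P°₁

0

(a)–(b): forbidden (ΔS, ΔL, ΔJ).
(a)–(c): forbidden (ΔL, ΔJ).
(a)–(d): forbidden (parity, ΔS).
(b)–(c): forbidden (parity, ΔS).
(b)–(d): forbidden (ΔL, ΔJ).
(c)–(d): forbidden (ΔS, ΔL, ΔJ).
Allowed pairs: 0 of 6.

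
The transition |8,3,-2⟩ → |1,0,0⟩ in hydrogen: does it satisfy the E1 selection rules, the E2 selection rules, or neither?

Δl = 0 − 3 = -3; l_i + l_f = 3.
Δm_l = +2.
E1 (Δl = ±1, |Δm_l| ≤ 1): not satisfied.
E2 (Δl = 0,±2, l_i+l_f ≥ 2, |Δm_l| ≤ 2): not satisfied.

neither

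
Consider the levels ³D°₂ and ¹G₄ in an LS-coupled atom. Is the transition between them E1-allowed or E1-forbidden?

forbidden

Initial level: S=1, L=2, J=2, parity odd. Final level: S=0, L=4, J=4, parity even.
Parity must change: odd → even — passes.
ΔS = 0: S: 1 → 0 — fails.
ΔL = 0, ±1 (not L=0↔0): L: 2 → 4, ΔL = +2 — fails.
ΔJ = 0, ±1 (not J=0↔0): J: 2 → 4, ΔJ = +2 — fails.
Rule(s) violated: ΔS, ΔL, ΔJ.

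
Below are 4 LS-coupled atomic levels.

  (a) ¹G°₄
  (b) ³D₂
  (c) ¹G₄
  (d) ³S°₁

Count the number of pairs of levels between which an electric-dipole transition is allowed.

(a)–(b): forbidden (ΔS, ΔL, ΔJ).
(a)–(c): allowed.
(a)–(d): forbidden (parity, ΔS, ΔL, ΔJ).
(b)–(c): forbidden (parity, ΔS, ΔL, ΔJ).
(b)–(d): forbidden (ΔL).
(c)–(d): forbidden (ΔS, ΔL, ΔJ).
Allowed pairs: 1 of 6.

1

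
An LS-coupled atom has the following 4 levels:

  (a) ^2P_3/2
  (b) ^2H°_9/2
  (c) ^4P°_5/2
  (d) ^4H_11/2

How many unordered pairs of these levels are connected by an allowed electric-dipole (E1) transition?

(a)–(b): forbidden (ΔL, ΔJ).
(a)–(c): forbidden (ΔS).
(a)–(d): forbidden (parity, ΔS, ΔL, ΔJ).
(b)–(c): forbidden (parity, ΔS, ΔL, ΔJ).
(b)–(d): forbidden (ΔS).
(c)–(d): forbidden (ΔL, ΔJ).
Allowed pairs: 0 of 6.

0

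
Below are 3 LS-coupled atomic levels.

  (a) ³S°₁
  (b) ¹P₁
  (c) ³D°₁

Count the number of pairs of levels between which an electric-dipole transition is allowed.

0

(a)–(b): forbidden (ΔS).
(a)–(c): forbidden (parity, ΔL).
(b)–(c): forbidden (ΔS).
Allowed pairs: 0 of 3.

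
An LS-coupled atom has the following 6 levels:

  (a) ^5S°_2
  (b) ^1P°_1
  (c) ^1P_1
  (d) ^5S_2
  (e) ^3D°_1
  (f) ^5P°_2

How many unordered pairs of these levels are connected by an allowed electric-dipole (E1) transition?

2

(a)–(b): forbidden (parity, ΔS).
(a)–(c): forbidden (ΔS).
(a)–(d): forbidden (ΔL).
(a)–(e): forbidden (parity, ΔS, ΔL).
(a)–(f): forbidden (parity).
(b)–(c): allowed.
(b)–(d): forbidden (ΔS).
(b)–(e): forbidden (parity, ΔS).
(b)–(f): forbidden (parity, ΔS).
(c)–(d): forbidden (parity, ΔS).
(c)–(e): forbidden (ΔS).
(c)–(f): forbidden (ΔS).
(d)–(e): forbidden (ΔS, ΔL).
(d)–(f): allowed.
(e)–(f): forbidden (parity, ΔS).
Allowed pairs: 2 of 15.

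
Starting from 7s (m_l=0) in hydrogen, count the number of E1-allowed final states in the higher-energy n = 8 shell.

E1 requires Δl = ±1, so l_f ∈ {-1, 1}; with 0 ≤ l_f ≤ n_f−1 = 7, the allowed l_f values are {1}.
For l_f = 1: m_f ∈ {m_i−1, m_i, m_i+1} ∩ [−1, 1] = {-1, 0, 1} → 3 states.
Total: 3.

3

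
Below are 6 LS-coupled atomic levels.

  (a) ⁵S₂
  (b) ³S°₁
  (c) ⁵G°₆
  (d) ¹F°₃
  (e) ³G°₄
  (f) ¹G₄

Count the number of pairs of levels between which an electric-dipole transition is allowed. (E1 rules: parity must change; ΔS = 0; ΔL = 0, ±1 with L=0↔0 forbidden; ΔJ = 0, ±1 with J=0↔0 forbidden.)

1

(a)–(b): forbidden (ΔS, ΔL).
(a)–(c): forbidden (ΔL, ΔJ).
(a)–(d): forbidden (ΔS, ΔL).
(a)–(e): forbidden (ΔS, ΔL, ΔJ).
(a)–(f): forbidden (parity, ΔS, ΔL, ΔJ).
(b)–(c): forbidden (parity, ΔS, ΔL, ΔJ).
(b)–(d): forbidden (parity, ΔS, ΔL, ΔJ).
(b)–(e): forbidden (parity, ΔL, ΔJ).
(b)–(f): forbidden (ΔS, ΔL, ΔJ).
(c)–(d): forbidden (parity, ΔS, ΔJ).
(c)–(e): forbidden (parity, ΔS, ΔJ).
(c)–(f): forbidden (ΔS, ΔJ).
(d)–(e): forbidden (parity, ΔS).
(d)–(f): allowed.
(e)–(f): forbidden (ΔS).
Allowed pairs: 1 of 15.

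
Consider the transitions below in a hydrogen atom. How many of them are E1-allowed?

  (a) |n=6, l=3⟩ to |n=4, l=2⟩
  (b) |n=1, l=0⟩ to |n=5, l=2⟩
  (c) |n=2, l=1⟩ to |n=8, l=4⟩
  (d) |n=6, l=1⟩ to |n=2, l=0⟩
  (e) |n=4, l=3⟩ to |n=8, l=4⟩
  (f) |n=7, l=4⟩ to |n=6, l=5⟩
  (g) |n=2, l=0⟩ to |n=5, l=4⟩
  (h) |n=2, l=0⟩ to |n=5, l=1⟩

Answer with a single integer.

5

(a) allowed
(b) forbidden — Δl = +2 (E1 requires Δl = ±1)
(c) forbidden — Δl = +3 (E1 requires Δl = ±1)
(d) allowed
(e) allowed
(f) allowed
(g) forbidden — Δl = +4 (E1 requires Δl = ±1)
(h) allowed
Total allowed: 5 of 8.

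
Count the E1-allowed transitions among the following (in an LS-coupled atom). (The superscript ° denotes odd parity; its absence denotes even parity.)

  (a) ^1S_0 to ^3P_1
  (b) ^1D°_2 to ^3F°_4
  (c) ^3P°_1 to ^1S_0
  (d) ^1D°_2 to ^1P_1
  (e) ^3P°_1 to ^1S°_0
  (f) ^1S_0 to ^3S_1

1

(a) forbidden (parity, ΔS fail)
(b) forbidden (parity, ΔS, ΔJ fail)
(c) forbidden (ΔS fails)
(d) allowed
(e) forbidden (parity, ΔS fail)
(f) forbidden (parity, ΔS, ΔL fail)
Total allowed: 1 of 6.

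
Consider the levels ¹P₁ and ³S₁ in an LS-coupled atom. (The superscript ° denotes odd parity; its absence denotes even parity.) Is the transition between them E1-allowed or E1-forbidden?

forbidden

Initial level: S=0, L=1, J=1, parity even. Final level: S=1, L=0, J=1, parity even.
Parity must change: even → even — ✗.
ΔJ = 0, ±1 (not J=0↔0): J: 1 → 1, ΔJ = +0 — ✓.
ΔL = 0, ±1 (not L=0↔0): L: 1 → 0, ΔL = -1 — ✓.
ΔS = 0: S: 0 → 1 — ✗.
Rule(s) violated: parity, ΔS.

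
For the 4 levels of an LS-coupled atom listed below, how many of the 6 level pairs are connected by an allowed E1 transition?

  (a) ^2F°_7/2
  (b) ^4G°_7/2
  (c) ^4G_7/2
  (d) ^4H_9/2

2

(a)–(b): forbidden (parity, ΔS).
(a)–(c): forbidden (ΔS).
(a)–(d): forbidden (ΔS, ΔL).
(b)–(c): allowed.
(b)–(d): allowed.
(c)–(d): forbidden (parity).
Allowed pairs: 2 of 6.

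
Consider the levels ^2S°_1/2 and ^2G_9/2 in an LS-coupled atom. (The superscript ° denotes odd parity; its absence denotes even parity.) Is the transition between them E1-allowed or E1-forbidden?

forbidden

Parity must change: odd → even — passes.
ΔS = 0: S: 1/2 → 1/2 — passes.
ΔL = 0, ±1 (not L=0↔0): L: 0 → 4, ΔL = +4 — fails.
ΔJ = 0, ±1 (not J=0↔0): J: 1/2 → 9/2, ΔJ = +4 — fails.
Rule(s) violated: ΔL, ΔJ.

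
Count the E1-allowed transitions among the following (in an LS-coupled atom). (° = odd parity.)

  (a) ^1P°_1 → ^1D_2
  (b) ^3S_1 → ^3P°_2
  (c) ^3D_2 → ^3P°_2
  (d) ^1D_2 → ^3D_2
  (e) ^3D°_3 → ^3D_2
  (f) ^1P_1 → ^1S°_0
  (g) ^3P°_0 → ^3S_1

6

(a) allowed
(b) allowed
(c) allowed
(d) forbidden (parity, ΔS fail)
(e) allowed
(f) allowed
(g) allowed
Total allowed: 6 of 7.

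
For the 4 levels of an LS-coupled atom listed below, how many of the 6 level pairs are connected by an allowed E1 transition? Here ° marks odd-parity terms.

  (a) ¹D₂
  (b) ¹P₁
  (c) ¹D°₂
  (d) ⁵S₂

2

(a)–(b): forbidden (parity).
(a)–(c): allowed.
(a)–(d): forbidden (parity, ΔS, ΔL).
(b)–(c): allowed.
(b)–(d): forbidden (parity, ΔS).
(c)–(d): forbidden (ΔS, ΔL).
Allowed pairs: 2 of 6.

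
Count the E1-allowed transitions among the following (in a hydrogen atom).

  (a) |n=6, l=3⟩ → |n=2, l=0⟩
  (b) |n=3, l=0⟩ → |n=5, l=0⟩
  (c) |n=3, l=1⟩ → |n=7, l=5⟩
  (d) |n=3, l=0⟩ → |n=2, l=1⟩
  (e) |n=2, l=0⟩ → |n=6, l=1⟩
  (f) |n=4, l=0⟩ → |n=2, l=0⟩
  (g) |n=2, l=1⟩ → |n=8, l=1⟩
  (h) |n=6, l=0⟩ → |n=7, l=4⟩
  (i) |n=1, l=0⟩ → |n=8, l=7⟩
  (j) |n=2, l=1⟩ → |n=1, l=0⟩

3

(a) forbidden — Δl = -3 (E1 requires Δl = ±1)
(b) forbidden — Δl = +0 (E1 requires Δl = ±1)
(c) forbidden — Δl = +4 (E1 requires Δl = ±1)
(d) allowed
(e) allowed
(f) forbidden — Δl = +0 (E1 requires Δl = ±1)
(g) forbidden — Δl = +0 (E1 requires Δl = ±1)
(h) forbidden — Δl = +4 (E1 requires Δl = ±1)
(i) forbidden — Δl = +7 (E1 requires Δl = ±1)
(j) allowed
Total allowed: 3 of 10.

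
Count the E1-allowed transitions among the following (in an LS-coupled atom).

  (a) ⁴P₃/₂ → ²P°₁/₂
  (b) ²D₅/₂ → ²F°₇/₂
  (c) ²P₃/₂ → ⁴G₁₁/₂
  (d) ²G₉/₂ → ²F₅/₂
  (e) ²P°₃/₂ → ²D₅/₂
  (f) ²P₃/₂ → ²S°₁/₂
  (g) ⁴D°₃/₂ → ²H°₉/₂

3

(a) forbidden (ΔS fails)
(b) allowed
(c) forbidden (parity, ΔS, ΔL, ΔJ fail)
(d) forbidden (parity, ΔJ fail)
(e) allowed
(f) allowed
(g) forbidden (parity, ΔS, ΔL, ΔJ fail)
Total allowed: 3 of 7.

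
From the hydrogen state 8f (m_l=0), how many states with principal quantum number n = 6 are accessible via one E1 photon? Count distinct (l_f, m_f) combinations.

E1 requires Δl = ±1, so l_f ∈ {2, 4}; with 0 ≤ l_f ≤ n_f−1 = 5, the allowed l_f values are {2, 4}.
For l_f = 2: m_f ∈ {m_i−1, m_i, m_i+1} ∩ [−2, 2] = {-1, 0, 1} → 3 states.
For l_f = 4: m_f ∈ {m_i−1, m_i, m_i+1} ∩ [−4, 4] = {-1, 0, 1} → 3 states.
Total: 6.

6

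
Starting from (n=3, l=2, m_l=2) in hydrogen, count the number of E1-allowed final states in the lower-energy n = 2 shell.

1

E1 requires Δl = ±1, so l_f ∈ {1, 3}; with 0 ≤ l_f ≤ n_f−1 = 1, the allowed l_f values are {1}.
For l_f = 1: m_f ∈ {m_i−1, m_i, m_i+1} ∩ [−1, 1] = {1} → 1 state.
Total: 1.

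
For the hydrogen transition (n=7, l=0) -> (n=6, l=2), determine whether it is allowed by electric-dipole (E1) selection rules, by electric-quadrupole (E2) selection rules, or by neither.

E2

Δl = 2 − 0 = +2; l_i + l_f = 2.
E1 (Δl = ±1): not satisfied.
E2 (Δl = 0,±2, l_i+l_f ≥ 2): satisfied.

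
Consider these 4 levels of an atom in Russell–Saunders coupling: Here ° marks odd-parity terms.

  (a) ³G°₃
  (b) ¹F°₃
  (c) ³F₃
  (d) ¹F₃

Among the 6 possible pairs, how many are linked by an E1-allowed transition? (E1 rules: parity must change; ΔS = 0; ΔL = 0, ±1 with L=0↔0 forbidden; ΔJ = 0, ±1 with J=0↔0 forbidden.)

2

(a)–(b): forbidden (parity, ΔS).
(a)–(c): allowed.
(a)–(d): forbidden (ΔS).
(b)–(c): forbidden (ΔS).
(b)–(d): allowed.
(c)–(d): forbidden (parity, ΔS).
Allowed pairs: 2 of 6.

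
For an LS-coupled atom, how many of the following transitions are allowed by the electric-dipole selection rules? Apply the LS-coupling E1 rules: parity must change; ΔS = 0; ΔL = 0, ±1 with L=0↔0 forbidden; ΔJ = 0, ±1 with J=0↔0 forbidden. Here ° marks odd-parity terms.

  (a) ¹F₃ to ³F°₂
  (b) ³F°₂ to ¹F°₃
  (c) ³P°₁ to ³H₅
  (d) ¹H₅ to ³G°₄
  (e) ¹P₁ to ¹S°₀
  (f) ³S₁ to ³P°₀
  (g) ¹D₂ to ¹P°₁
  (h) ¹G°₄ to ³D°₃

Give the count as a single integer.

3

(a) forbidden (ΔS fails)
(b) forbidden (parity, ΔS fail)
(c) forbidden (ΔL, ΔJ fail)
(d) forbidden (ΔS fails)
(e) allowed
(f) allowed
(g) allowed
(h) forbidden (parity, ΔS, ΔL fail)
Total allowed: 3 of 8.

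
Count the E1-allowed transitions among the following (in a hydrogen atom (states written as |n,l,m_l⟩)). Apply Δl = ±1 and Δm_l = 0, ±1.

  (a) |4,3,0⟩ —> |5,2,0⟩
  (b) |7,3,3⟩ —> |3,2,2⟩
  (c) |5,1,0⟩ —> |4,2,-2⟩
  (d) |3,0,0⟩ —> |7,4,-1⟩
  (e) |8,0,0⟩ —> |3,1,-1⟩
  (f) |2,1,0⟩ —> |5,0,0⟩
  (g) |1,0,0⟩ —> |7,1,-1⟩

5

(a) allowed
(b) allowed
(c) forbidden — Δm_l = -2 (E1 requires Δm_l = 0, ±1)
(d) forbidden — Δl = +4 (E1 requires Δl = ±1)
(e) allowed
(f) allowed
(g) allowed
Total allowed: 5 of 7.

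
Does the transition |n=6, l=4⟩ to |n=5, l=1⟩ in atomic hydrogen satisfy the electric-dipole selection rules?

Initial l = 4, final l = 1, so Δl = -3. E1 requires Δl = ±1: fails.
The transition is electric-dipole forbidden.

forbidden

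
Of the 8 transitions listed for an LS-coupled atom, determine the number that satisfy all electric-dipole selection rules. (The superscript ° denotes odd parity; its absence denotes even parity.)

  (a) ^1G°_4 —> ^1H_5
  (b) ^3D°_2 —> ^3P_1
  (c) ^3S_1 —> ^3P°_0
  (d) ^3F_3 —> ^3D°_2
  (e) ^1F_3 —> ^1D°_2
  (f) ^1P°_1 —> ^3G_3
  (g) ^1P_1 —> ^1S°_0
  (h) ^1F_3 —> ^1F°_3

(a) allowed
(b) allowed
(c) allowed
(d) allowed
(e) allowed
(f) forbidden (ΔS, ΔL, ΔJ fail)
(g) allowed
(h) allowed
Total allowed: 7 of 8.

7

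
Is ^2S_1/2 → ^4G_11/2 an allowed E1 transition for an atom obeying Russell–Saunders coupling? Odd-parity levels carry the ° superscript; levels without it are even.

forbidden

Initial level: S=1/2, L=0, J=1/2, parity even. Final level: S=3/2, L=4, J=11/2, parity even.
Parity must change: even → even — fails.
ΔS = 0: S: 1/2 → 3/2 — fails.
ΔL = 0, ±1 (not L=0↔0): L: 0 → 4, ΔL = +4 — fails.
ΔJ = 0, ±1 (not J=0↔0): J: 1/2 → 11/2, ΔJ = +5 — fails.
Rule(s) violated: parity, ΔS, ΔL, ΔJ.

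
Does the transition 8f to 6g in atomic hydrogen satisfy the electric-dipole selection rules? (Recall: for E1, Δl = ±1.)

allowed

Δl = 4 − 3 = +1; the E1 rule Δl = ±1 is ✓.
All E1 selection rules are satisfied.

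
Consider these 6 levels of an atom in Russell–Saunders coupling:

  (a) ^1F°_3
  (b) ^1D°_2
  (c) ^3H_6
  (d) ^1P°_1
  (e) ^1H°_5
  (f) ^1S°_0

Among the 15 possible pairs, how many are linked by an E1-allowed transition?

0

(a)–(b): forbidden (parity).
(a)–(c): forbidden (ΔS, ΔL, ΔJ).
(a)–(d): forbidden (parity, ΔL, ΔJ).
(a)–(e): forbidden (parity, ΔL, ΔJ).
(a)–(f): forbidden (parity, ΔL, ΔJ).
(b)–(c): forbidden (ΔS, ΔL, ΔJ).
(b)–(d): forbidden (parity).
(b)–(e): forbidden (parity, ΔL, ΔJ).
(b)–(f): forbidden (parity, ΔL, ΔJ).
(c)–(d): forbidden (ΔS, ΔL, ΔJ).
(c)–(e): forbidden (ΔS).
(c)–(f): forbidden (ΔS, ΔL, ΔJ).
(d)–(e): forbidden (parity, ΔL, ΔJ).
(d)–(f): forbidden (parity).
(e)–(f): forbidden (parity, ΔL, ΔJ).
Allowed pairs: 0 of 15.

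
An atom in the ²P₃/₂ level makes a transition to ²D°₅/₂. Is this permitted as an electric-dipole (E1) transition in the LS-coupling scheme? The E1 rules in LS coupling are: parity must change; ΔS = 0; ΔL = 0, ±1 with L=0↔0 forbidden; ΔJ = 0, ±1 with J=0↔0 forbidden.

Parity must change: even → odd — passes.
ΔS = 0: S: 1/2 → 1/2 — passes.
ΔL = 0, ±1 (not L=0↔0): L: 1 → 2, ΔL = +1 — passes.
ΔJ = 0, ±1 (not J=0↔0): J: 3/2 → 5/2, ΔJ = +1 — passes.
All four E1 rules are satisfied.

allowed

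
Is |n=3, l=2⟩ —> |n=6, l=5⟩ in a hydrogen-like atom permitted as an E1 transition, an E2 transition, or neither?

neither

Δl = 5 − 2 = +3; l_i + l_f = 7.
E1 (Δl = ±1): not satisfied.
E2 (Δl = 0,±2, l_i+l_f ≥ 2): not satisfied.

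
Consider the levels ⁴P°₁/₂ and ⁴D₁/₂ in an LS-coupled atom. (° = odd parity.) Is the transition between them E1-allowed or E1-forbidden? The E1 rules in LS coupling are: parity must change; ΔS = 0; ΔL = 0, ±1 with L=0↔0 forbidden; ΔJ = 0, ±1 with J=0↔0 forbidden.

Initial level: S=3/2, L=1, J=1/2, parity odd. Final level: S=3/2, L=2, J=1/2, parity even.
ΔL = 0, ±1 (not L=0↔0): L: 1 → 2, ΔL = +1 — ✓.
ΔJ = 0, ±1 (not J=0↔0): J: 1/2 → 1/2, ΔJ = +0 — ✓.
Parity must change: odd → even — ✓.
ΔS = 0: S: 3/2 → 3/2 — ✓.
All four E1 rules are satisfied.

allowed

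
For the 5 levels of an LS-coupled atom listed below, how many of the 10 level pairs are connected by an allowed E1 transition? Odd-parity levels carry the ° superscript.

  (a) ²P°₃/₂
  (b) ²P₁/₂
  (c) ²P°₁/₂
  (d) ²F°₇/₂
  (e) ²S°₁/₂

3

(a)–(b): allowed.
(a)–(c): forbidden (parity).
(a)–(d): forbidden (parity, ΔL, ΔJ).
(a)–(e): forbidden (parity).
(b)–(c): allowed.
(b)–(d): forbidden (ΔL, ΔJ).
(b)–(e): allowed.
(c)–(d): forbidden (parity, ΔL, ΔJ).
(c)–(e): forbidden (parity).
(d)–(e): forbidden (parity, ΔL, ΔJ).
Allowed pairs: 3 of 10.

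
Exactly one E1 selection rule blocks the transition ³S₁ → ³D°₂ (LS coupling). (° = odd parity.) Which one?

Initial level: S=1, L=0, J=1, parity even. Final level: S=1, L=2, J=2, parity odd.
Parity must change: even → odd — satisfied.
ΔS = 0: S: 1 → 1 — satisfied.
ΔL = 0, ±1 (not L=0↔0): L: 0 → 2, ΔL = +2 — violated.
ΔJ = 0, ±1 (not J=0↔0): J: 1 → 2, ΔJ = +1 — satisfied.

the ΔL = 0, ±1 rule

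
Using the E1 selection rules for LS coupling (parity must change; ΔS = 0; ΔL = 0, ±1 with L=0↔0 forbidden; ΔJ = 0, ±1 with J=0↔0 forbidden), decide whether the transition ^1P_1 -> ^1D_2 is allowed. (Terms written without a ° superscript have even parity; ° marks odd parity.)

ΔJ = 0, ±1 (not J=0↔0): J: 1 → 2, ΔJ = +1 — satisfied.
ΔL = 0, ±1 (not L=0↔0): L: 1 → 2, ΔL = +1 — satisfied.
ΔS = 0: S: 0 → 0 — satisfied.
Parity must change: even → even — violated.
Rule(s) violated: parity.

forbidden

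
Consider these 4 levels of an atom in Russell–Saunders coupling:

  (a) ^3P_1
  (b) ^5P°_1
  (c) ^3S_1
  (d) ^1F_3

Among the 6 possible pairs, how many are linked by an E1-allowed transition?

(a)–(b): forbidden (ΔS).
(a)–(c): forbidden (parity).
(a)–(d): forbidden (parity, ΔS, ΔL, ΔJ).
(b)–(c): forbidden (ΔS).
(b)–(d): forbidden (ΔS, ΔL, ΔJ).
(c)–(d): forbidden (parity, ΔS, ΔL, ΔJ).
Allowed pairs: 0 of 6.

0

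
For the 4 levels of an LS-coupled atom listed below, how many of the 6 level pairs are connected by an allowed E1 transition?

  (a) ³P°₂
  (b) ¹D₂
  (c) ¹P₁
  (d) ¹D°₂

2

(a)–(b): forbidden (ΔS).
(a)–(c): forbidden (ΔS).
(a)–(d): forbidden (parity, ΔS).
(b)–(c): forbidden (parity).
(b)–(d): allowed.
(c)–(d): allowed.
Allowed pairs: 2 of 6.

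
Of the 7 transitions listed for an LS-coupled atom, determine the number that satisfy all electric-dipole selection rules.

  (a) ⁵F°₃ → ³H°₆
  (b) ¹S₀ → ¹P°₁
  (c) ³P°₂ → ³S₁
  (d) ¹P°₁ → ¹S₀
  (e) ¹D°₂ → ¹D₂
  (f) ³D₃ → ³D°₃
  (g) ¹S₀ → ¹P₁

(a) forbidden (parity, ΔS, ΔL, ΔJ fail)
(b) allowed
(c) allowed
(d) allowed
(e) allowed
(f) allowed
(g) forbidden (parity fails)
Total allowed: 5 of 7.

5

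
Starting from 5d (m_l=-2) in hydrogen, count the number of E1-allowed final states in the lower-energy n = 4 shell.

4

E1 requires Δl = ±1, so l_f ∈ {1, 3}; with 0 ≤ l_f ≤ n_f−1 = 3, the allowed l_f values are {1, 3}.
For l_f = 1: m_f ∈ {m_i−1, m_i, m_i+1} ∩ [−1, 1] = {-1} → 1 state.
For l_f = 3: m_f ∈ {m_i−1, m_i, m_i+1} ∩ [−3, 3] = {-3, -2, -1} → 3 states.
Total: 4.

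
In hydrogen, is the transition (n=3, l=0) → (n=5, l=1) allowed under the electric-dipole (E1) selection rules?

allowed

Δl = 1 − 0 = +1; the E1 rule Δl = ±1 is ok.
All E1 selection rules are satisfied.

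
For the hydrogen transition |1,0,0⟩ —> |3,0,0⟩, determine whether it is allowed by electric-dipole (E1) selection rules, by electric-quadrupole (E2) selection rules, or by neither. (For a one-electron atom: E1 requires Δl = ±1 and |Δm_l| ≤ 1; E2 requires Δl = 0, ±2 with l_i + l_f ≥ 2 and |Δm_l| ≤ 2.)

neither

Δl = 0 − 0 = +0; l_i + l_f = 0.
Δm_l = +0.
E1 (Δl = ±1, |Δm_l| ≤ 1): not satisfied.
E2 (Δl = 0,±2, l_i+l_f ≥ 2, |Δm_l| ≤ 2): not satisfied.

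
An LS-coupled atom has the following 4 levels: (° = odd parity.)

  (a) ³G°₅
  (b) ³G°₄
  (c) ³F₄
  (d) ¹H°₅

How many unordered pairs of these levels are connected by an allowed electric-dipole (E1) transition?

(a)–(b): forbidden (parity).
(a)–(c): allowed.
(a)–(d): forbidden (parity, ΔS).
(b)–(c): allowed.
(b)–(d): forbidden (parity, ΔS).
(c)–(d): forbidden (ΔS, ΔL).
Allowed pairs: 2 of 6.

2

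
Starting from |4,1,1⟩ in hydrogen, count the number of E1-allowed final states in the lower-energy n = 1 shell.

1

E1 requires Δl = ±1, so l_f ∈ {0, 2}; with 0 ≤ l_f ≤ n_f−1 = 0, the allowed l_f values are {0}.
For l_f = 0: m_f ∈ {m_i−1, m_i, m_i+1} ∩ [−0, 0] = {0} → 1 state.
Total: 1.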